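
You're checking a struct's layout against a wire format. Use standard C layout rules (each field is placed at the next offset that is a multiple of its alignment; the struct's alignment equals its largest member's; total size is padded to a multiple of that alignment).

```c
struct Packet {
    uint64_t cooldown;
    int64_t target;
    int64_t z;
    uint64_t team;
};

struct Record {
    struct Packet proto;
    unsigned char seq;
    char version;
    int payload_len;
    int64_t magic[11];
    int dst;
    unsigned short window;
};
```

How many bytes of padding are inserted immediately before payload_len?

2

Packet: cooldown at 0 (size 8, align 8) → ends 8; target at 8 (size 8, align 8) → ends 16; z at 16 (size 8, align 8) → ends 24; team at 24 (size 8, align 8) → ends 32; total 32 bytes, alignment 8
proto at 0 (size 32, align 8) → ends 32
seq at 32 (size 1, align 1) → ends 33
version at 33 (size 1, align 1) → ends 34
pad 2 to align 4 for payload_len
payload_len at 36 (size 4, align 4) → ends 40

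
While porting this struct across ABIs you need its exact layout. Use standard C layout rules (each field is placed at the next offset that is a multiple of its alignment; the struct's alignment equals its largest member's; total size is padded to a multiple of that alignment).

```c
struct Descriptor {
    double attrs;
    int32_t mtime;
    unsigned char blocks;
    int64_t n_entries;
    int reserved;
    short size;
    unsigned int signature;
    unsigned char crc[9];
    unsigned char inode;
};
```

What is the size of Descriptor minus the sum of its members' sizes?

@0: attrs [8B, align 8] → 8
@8: mtime [4B, align 4] → 12
@12: blocks [1B, align 1] → 13
+3 pad (align 8)
@16: n_entries [8B, align 8] → 24
@24: reserved [4B, align 4] → 28
@28: size [2B, align 2] → 30
+2 pad (align 4)
@32: signature [4B, align 4] → 36
@36: crc [9B, align 1] → 45
@45: inode [1B, align 1] → 46
+2 tail pad (align 8)
size 48, align 8
data bytes 41, size 48 → padding 7

7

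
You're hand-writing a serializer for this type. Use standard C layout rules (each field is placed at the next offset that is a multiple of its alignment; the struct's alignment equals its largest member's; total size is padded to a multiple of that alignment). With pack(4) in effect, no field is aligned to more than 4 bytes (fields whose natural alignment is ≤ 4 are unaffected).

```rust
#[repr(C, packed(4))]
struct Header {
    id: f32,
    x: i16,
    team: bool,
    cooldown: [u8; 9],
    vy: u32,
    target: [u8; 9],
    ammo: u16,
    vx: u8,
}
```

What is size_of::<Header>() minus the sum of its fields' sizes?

4

id at 0 (size 4, align 4) → ends 4
x at 4 (size 2, align 2) → ends 6
team at 6 (size 1, align 1) → ends 7
cooldown at 7 (size 9, align 1) → ends 16
vy at 16 (size 4, align 4) → ends 20
target at 20 (size 9, align 1) → ends 29
pad 1 to align 2 for ammo
ammo at 30 (size 2, align 2) → ends 32
vx at 32 (size 1, align 1) → ends 33
tail pad 3 to reach multiple of 4
total 36 bytes, alignment 4
data bytes 32, size 36 → padding 4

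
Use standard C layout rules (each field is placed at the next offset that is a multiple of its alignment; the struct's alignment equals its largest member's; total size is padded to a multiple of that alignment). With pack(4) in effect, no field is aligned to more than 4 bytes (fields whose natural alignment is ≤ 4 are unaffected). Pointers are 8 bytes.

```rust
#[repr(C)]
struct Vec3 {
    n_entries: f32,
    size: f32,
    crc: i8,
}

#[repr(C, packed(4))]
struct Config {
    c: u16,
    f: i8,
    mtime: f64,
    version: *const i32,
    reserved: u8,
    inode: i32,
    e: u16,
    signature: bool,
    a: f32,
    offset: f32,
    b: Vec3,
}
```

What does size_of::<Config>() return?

52 bytes

Vec3: 0..4  n_entries  (4B, 4-aligned); 4..8  size  (4B, 4-aligned); 8..9  crc  (1B, 1-aligned); 9..12  -- tail padding (3B); sizeof = 12, alignof = 4
0..2  c  (2B, 2-aligned)
2..3  f  (1B, 1-aligned)
3..4  -- padding (1B)
4..12  mtime  (8B, 4-aligned)
12..20  version  (8B, 4-aligned)
20..21  reserved  (1B, 1-aligned)
21..24  -- padding (3B)
24..28  inode  (4B, 4-aligned)
28..30  e  (2B, 2-aligned)
30..31  signature  (1B, 1-aligned)
31..32  -- padding (1B)
32..36  a  (4B, 4-aligned)
36..40  offset  (4B, 4-aligned)
40..52  b  (12B, 4-aligned)
sizeof = 52, alignof = 4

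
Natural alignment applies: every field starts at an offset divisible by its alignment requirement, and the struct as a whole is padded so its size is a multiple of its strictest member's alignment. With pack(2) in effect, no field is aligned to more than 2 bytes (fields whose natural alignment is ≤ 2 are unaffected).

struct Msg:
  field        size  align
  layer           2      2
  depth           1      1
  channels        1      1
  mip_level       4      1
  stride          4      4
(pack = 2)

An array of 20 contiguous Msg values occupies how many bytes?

0..2  layer  (2B, 2-aligned)
2..3  depth  (1B, 1-aligned)
3..4  channels  (1B, 1-aligned)
4..8  mip_level  (4B, 1-aligned)
8..12  stride  (4B, 2-aligned)
sizeof = 12, alignof = 2
array of 20: 20 × 12 = 240

240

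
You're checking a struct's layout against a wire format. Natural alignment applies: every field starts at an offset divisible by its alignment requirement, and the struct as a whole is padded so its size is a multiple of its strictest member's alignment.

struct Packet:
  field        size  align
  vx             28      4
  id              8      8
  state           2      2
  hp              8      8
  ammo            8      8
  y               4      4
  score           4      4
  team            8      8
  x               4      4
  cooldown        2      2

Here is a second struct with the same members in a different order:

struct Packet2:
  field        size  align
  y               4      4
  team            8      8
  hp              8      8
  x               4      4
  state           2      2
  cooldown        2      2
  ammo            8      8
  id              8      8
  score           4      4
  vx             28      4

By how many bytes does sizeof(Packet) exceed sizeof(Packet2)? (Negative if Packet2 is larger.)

vx at 0 (size 28, align 4) → ends 28
pad 4 to align 8 for id
id at 32 (size 8, align 8) → ends 40
state at 40 (size 2, align 2) → ends 42
pad 6 to align 8 for hp
hp at 48 (size 8, align 8) → ends 56
ammo at 56 (size 8, align 8) → ends 64
y at 64 (size 4, align 4) → ends 68
score at 68 (size 4, align 4) → ends 72
team at 72 (size 8, align 8) → ends 80
x at 80 (size 4, align 4) → ends 84
cooldown at 84 (size 2, align 2) → ends 86
tail pad 2 to reach multiple of 8
total 88 bytes, alignment 8
— Packet2 —
y at 0 (size 4, align 4) → ends 4
pad 4 to align 8 for team
team at 8 (size 8, align 8) → ends 16
hp at 16 (size 8, align 8) → ends 24
x at 24 (size 4, align 4) → ends 28
state at 28 (size 2, align 2) → ends 30
cooldown at 30 (size 2, align 2) → ends 32
ammo at 32 (size 8, align 8) → ends 40
id at 40 (size 8, align 8) → ends 48
score at 48 (size 4, align 4) → ends 52
vx at 52 (size 28, align 4) → ends 80
total 80 bytes, alignment 8
88 − 80 = 8

8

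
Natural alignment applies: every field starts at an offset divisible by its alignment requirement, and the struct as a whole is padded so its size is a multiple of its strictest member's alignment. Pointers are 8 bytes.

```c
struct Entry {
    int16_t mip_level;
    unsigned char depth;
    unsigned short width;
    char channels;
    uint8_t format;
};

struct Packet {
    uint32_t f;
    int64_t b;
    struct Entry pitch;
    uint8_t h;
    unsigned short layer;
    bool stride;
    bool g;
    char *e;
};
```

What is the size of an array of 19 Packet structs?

Entry: @0: mip_level [2B, align 2] → 2; @2: depth [1B, align 1] → 3; +1 pad (align 2); @4: width [2B, align 2] → 6; @6: channels [1B, align 1] → 7; @7: format [1B, align 1] → 8; size 8, align 2
@0: f [4B, align 4] → 4
+4 pad (align 8)
@8: b [8B, align 8] → 16
@16: pitch [8B, align 2] → 24
@24: h [1B, align 1] → 25
+1 pad (align 2)
@26: layer [2B, align 2] → 28
@28: stride [1B, align 1] → 29
@29: g [1B, align 1] → 30
+2 pad (align 8)
@32: e [8B, align 8] → 40
size 40, align 8
array of 19: 19 × 40 = 760

760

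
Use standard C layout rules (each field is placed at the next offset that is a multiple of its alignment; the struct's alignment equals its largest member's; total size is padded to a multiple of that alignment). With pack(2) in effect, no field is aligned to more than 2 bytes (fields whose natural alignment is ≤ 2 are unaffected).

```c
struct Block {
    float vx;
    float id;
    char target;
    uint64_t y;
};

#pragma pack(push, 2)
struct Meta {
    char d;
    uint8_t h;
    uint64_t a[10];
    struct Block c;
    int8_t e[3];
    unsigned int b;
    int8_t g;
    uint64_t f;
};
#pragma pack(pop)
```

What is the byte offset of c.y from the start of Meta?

98

Block: 0..4  vx  (4B, 4-aligned); 4..8  id  (4B, 4-aligned); 8..9  target  (1B, 1-aligned); 9..16  -- padding (7B); 16..24  y  (8B, 8-aligned); sizeof = 24, alignof = 8
0..1  d  (1B, 1-aligned)
1..2  h  (1B, 1-aligned)
2..82  a  (80B, 2-aligned)
82..106  c  (24B, 2-aligned)
within Block: y at 16
82 + 16 = 98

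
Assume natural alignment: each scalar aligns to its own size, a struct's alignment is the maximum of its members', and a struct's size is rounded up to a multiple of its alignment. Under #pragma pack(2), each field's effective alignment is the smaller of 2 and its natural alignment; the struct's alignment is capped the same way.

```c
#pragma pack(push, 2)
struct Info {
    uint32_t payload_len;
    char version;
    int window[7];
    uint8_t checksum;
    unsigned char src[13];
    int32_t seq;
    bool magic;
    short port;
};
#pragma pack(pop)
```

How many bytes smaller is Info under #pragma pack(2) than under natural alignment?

natural layout:
  0..4  payload_len  (4B, 4-aligned)
  4..5  version  (1B, 1-aligned)
  5..8  -- padding (3B)
  8..36  window  (28B, 4-aligned)
  36..37  checksum  (1B, 1-aligned)
  37..50  src  (13B, 1-aligned)
  50..52  -- padding (2B)
  52..56  seq  (4B, 4-aligned)
  56..57  magic  (1B, 1-aligned)
  57..58  -- padding (1B)
  58..60  port  (2B, 2-aligned)
  sizeof = 60, alignof = 4
packed(2) layout:
  0..4  payload_len  (4B, 2-aligned)
  4..5  version  (1B, 1-aligned)
  5..6  -- padding (1B)
  6..34  window  (28B, 2-aligned)
  34..35  checksum  (1B, 1-aligned)
  35..48  src  (13B, 1-aligned)
  48..52  seq  (4B, 2-aligned)
  52..53  magic  (1B, 1-aligned)
  53..54  -- padding (1B)
  54..56  port  (2B, 2-aligned)
  sizeof = 56, alignof = 2
60 − 56 = 4

4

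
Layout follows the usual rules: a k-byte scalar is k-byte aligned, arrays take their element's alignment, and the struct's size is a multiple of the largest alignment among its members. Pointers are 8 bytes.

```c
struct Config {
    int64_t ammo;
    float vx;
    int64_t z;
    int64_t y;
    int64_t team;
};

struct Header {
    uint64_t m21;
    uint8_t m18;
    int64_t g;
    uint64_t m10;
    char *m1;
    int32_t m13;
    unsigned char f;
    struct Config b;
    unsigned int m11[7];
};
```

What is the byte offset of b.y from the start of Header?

72

Config: @0: ammo [8B, align 8] → 8; @8: vx [4B, align 4] → 12; +4 pad (align 8); @16: z [8B, align 8] → 24; @24: y [8B, align 8] → 32; @32: team [8B, align 8] → 40; size 40, align 8
@0: m21 [8B, align 8] → 8
@8: m18 [1B, align 1] → 9
+7 pad (align 8)
@16: g [8B, align 8] → 24
@24: m10 [8B, align 8] → 32
@32: m1 [8B, align 8] → 40
@40: m13 [4B, align 4] → 44
@44: f [1B, align 1] → 45
+3 pad (align 8)
@48: b [40B, align 8] → 88
within Config: y at 24
48 + 24 = 72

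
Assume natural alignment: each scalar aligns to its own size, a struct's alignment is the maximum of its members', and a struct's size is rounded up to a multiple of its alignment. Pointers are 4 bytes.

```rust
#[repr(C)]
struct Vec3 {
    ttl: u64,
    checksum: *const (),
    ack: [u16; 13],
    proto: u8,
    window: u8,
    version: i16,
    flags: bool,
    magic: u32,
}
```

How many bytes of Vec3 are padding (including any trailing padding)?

@0: ttl [8B, align 8] → 8
@8: checksum [4B, align 4] → 12
@12: ack [26B, align 2] → 38
@38: proto [1B, align 1] → 39
@39: window [1B, align 1] → 40
@40: version [2B, align 2] → 42
@42: flags [1B, align 1] → 43
+1 pad (align 4)
@44: magic [4B, align 4] → 48
size 48, align 8
data bytes 47, size 48 → padding 1

1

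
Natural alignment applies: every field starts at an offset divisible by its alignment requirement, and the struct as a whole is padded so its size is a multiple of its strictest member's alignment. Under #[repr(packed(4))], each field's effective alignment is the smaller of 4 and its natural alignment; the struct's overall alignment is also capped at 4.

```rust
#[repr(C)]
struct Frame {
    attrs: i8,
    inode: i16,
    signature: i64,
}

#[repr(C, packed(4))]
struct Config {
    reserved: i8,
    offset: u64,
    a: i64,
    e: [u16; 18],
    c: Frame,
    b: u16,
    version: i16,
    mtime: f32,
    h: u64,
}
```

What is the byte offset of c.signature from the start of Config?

64

Frame: 0..1  attrs  (1B, 1-aligned); 1..2  -- padding (1B); 2..4  inode  (2B, 2-aligned); 4..8  -- padding (4B); 8..16  signature  (8B, 8-aligned); sizeof = 16, alignof = 8
0..1  reserved  (1B, 1-aligned)
1..4  -- padding (3B)
4..12  offset  (8B, 4-aligned)
12..20  a  (8B, 4-aligned)
20..56  e  (36B, 2-aligned)
56..72  c  (16B, 4-aligned)
within Frame: signature at 8
56 + 8 = 64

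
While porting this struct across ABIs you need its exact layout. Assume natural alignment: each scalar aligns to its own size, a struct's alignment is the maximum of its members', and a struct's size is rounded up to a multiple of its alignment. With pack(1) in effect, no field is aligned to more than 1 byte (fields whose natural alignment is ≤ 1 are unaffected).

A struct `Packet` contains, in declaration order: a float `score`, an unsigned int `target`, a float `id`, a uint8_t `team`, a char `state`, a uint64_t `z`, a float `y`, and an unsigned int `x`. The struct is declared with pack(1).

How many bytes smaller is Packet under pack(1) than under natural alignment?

natural layout:
  0..4  score  (4B, 4-aligned)
  4..8  target  (4B, 4-aligned)
  8..12  id  (4B, 4-aligned)
  12..13  team  (1B, 1-aligned)
  13..14  state  (1B, 1-aligned)
  14..16  -- padding (2B)
  16..24  z  (8B, 8-aligned)
  24..28  y  (4B, 4-aligned)
  28..32  x  (4B, 4-aligned)
  sizeof = 32, alignof = 8
packed(1) layout:
  0..4  score  (4B, 1-aligned)
  4..8  target  (4B, 1-aligned)
  8..12  id  (4B, 1-aligned)
  12..13  team  (1B, 1-aligned)
  13..14  state  (1B, 1-aligned)
  14..22  z  (8B, 1-aligned)
  22..26  y  (4B, 1-aligned)
  26..30  x  (4B, 1-aligned)
  sizeof = 30, alignof = 1
32 − 30 = 2

2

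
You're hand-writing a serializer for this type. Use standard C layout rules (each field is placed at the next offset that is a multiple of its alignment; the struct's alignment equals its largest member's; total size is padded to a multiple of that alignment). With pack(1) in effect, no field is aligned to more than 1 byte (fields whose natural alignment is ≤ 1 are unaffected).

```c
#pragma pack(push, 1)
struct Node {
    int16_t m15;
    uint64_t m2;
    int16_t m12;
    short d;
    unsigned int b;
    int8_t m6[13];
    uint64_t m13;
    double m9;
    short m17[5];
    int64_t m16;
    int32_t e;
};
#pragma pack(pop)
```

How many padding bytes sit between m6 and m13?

0

m15 at 0 (size 2, align 1) → ends 2
m2 at 2 (size 8, align 1) → ends 10
m12 at 10 (size 2, align 1) → ends 12
d at 12 (size 2, align 1) → ends 14
b at 14 (size 4, align 1) → ends 18
m6 at 18 (size 13, align 1) → ends 31
m13 at 31 (size 8, align 1) → ends 39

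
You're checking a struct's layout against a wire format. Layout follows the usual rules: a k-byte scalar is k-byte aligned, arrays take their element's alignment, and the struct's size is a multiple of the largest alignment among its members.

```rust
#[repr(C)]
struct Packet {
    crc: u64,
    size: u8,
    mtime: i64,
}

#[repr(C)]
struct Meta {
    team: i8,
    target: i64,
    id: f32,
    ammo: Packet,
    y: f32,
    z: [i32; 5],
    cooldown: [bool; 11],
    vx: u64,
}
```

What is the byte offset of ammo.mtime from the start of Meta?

40

Packet: 0..8  crc  (8B, 8-aligned); 8..9  size  (1B, 1-aligned); 9..16  -- padding (7B); 16..24  mtime  (8B, 8-aligned); sizeof = 24, alignof = 8
0..1  team  (1B, 1-aligned)
1..8  -- padding (7B)
8..16  target  (8B, 8-aligned)
16..20  id  (4B, 4-aligned)
20..24  -- padding (4B)
24..48  ammo  (24B, 8-aligned)
within Packet: mtime at 16
24 + 16 = 40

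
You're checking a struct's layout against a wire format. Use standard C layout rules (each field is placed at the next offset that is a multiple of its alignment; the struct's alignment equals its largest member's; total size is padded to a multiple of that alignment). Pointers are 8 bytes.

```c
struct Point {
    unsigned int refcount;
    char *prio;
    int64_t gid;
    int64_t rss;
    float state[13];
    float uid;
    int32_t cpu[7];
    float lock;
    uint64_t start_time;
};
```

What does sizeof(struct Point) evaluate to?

128 bytes

0..4  refcount  (4B, 4-aligned)
4..8  -- padding (4B)
8..16  prio  (8B, 8-aligned)
16..24  gid  (8B, 8-aligned)
24..32  rss  (8B, 8-aligned)
32..84  state  (52B, 4-aligned)
84..88  uid  (4B, 4-aligned)
88..116  cpu  (28B, 4-aligned)
116..120  lock  (4B, 4-aligned)
120..128  start_time  (8B, 8-aligned)
sizeof = 128, alignof = 8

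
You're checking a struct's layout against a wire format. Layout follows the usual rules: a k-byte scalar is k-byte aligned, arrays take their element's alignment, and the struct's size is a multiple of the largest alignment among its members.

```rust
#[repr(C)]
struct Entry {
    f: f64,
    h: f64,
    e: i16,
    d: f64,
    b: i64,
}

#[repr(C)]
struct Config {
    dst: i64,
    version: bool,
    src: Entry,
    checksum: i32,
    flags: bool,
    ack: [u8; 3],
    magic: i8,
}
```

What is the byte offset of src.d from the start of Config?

Entry: f at 0 (size 8, align 8) → ends 8; h at 8 (size 8, align 8) → ends 16; e at 16 (size 2, align 2) → ends 18; pad 6 to align 8 for d; d at 24 (size 8, align 8) → ends 32; b at 32 (size 8, align 8) → ends 40; total 40 bytes, alignment 8
dst at 0 (size 8, align 8) → ends 8
version at 8 (size 1, align 1) → ends 9
pad 7 to align 8 for src
src at 16 (size 40, align 8) → ends 56
within Entry: d at 24
16 + 24 = 40

40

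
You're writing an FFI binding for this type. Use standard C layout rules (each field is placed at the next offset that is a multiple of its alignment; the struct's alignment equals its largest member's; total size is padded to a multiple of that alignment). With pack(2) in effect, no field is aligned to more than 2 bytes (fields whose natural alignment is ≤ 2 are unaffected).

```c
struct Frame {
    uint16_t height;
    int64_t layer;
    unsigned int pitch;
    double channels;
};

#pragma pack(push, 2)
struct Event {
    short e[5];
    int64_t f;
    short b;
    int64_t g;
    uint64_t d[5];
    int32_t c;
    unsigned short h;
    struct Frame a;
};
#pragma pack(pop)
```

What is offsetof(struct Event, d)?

Frame: height at 0 (size 2, align 2) → ends 2; pad 6 to align 8 for layer; layer at 8 (size 8, align 8) → ends 16; pitch at 16 (size 4, align 4) → ends 20; pad 4 to align 8 for channels; channels at 24 (size 8, align 8) → ends 32; total 32 bytes, alignment 8
e at 0 (size 10, align 2) → ends 10
f at 10 (size 8, align 2) → ends 18
b at 18 (size 2, align 2) → ends 20
g at 20 (size 8, align 2) → ends 28
d at 28 (size 40, align 2) → ends 68

28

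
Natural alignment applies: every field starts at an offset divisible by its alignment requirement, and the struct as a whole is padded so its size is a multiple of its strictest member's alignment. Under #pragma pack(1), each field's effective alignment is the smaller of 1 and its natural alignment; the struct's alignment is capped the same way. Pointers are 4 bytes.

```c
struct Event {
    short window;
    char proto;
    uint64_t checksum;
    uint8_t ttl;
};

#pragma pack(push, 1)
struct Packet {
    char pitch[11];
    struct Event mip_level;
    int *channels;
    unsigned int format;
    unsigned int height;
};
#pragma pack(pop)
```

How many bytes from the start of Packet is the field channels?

Event: window at 0 (size 2, align 2) → ends 2; proto at 2 (size 1, align 1) → ends 3; pad 5 to align 8 for checksum; checksum at 8 (size 8, align 8) → ends 16; ttl at 16 (size 1, align 1) → ends 17; tail pad 7 to reach multiple of 8; total 24 bytes, alignment 8
pitch at 0 (size 11, align 1) → ends 11
mip_level at 11 (size 24, align 1) → ends 35
channels at 35 (size 4, align 1) → ends 39

35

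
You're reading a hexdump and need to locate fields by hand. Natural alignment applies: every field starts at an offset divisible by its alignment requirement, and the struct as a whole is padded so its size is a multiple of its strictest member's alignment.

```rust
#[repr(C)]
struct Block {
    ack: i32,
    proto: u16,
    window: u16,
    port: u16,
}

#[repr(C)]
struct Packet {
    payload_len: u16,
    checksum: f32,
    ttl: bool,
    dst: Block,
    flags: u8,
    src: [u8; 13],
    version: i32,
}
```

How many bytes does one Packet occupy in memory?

Block: @0: ack [4B, align 4] → 4; @4: proto [2B, align 2] → 6; @6: window [2B, align 2] → 8; @8: port [2B, align 2] → 10; +2 tail pad (align 4); size 12, align 4
@0: payload_len [2B, align 2] → 2
+2 pad (align 4)
@4: checksum [4B, align 4] → 8
@8: ttl [1B, align 1] → 9
+3 pad (align 4)
@12: dst [12B, align 4] → 24
@24: flags [1B, align 1] → 25
@25: src [13B, align 1] → 38
+2 pad (align 4)
@40: version [4B, align 4] → 44
size 44, align 4

44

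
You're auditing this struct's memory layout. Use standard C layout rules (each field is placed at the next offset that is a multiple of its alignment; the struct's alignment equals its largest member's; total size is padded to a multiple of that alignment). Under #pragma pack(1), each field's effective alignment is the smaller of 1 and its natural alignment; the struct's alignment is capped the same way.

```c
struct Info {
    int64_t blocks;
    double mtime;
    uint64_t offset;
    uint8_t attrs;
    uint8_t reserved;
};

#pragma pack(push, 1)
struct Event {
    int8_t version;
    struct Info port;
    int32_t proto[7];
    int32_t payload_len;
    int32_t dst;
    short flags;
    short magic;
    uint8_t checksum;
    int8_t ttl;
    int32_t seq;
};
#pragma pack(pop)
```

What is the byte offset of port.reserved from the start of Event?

26

Info: @0: blocks [8B, align 8] → 8; @8: mtime [8B, align 8] → 16; @16: offset [8B, align 8] → 24; @24: attrs [1B, align 1] → 25; @25: reserved [1B, align 1] → 26; +6 tail pad (align 8); size 32, align 8
@0: version [1B, align 1] → 1
@1: port [32B, align 1] → 33
within Info: reserved at 25
1 + 25 = 26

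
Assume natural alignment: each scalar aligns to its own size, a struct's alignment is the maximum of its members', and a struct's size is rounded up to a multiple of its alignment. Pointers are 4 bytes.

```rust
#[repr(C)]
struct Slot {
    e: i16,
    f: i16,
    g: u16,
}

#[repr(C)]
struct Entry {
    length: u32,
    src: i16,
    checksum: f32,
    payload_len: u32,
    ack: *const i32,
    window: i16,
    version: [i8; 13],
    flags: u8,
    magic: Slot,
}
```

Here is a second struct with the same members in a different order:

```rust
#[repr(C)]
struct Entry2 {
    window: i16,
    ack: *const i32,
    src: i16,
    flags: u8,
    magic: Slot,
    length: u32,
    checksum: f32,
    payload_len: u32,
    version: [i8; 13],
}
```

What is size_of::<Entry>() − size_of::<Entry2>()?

Slot: @0: e [2B, align 2] → 2; @2: f [2B, align 2] → 4; @4: g [2B, align 2] → 6; size 6, align 2
@0: length [4B, align 4] → 4
@4: src [2B, align 2] → 6
+2 pad (align 4)
@8: checksum [4B, align 4] → 12
@12: payload_len [4B, align 4] → 16
@16: ack [4B, align 4] → 20
@20: window [2B, align 2] → 22
@22: version [13B, align 1] → 35
@35: flags [1B, align 1] → 36
@36: magic [6B, align 2] → 42
+2 tail pad (align 4)
size 44, align 4
— Entry2 —
@0: window [2B, align 2] → 2
+2 pad (align 4)
@4: ack [4B, align 4] → 8
@8: src [2B, align 2] → 10
@10: flags [1B, align 1] → 11
+1 pad (align 2)
@12: magic [6B, align 2] → 18
+2 pad (align 4)
@20: length [4B, align 4] → 24
@24: checksum [4B, align 4] → 28
@28: payload_len [4B, align 4] → 32
@32: version [13B, align 1] → 45
+3 tail pad (align 4)
size 48, align 4
44 − 48 = -4

-4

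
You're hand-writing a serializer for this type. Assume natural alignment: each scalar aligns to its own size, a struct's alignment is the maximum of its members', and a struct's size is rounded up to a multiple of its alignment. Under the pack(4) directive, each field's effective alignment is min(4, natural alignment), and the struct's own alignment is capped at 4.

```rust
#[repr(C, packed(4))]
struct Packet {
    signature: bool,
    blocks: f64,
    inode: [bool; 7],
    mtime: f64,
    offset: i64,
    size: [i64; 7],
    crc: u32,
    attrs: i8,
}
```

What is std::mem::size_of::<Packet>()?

100 bytes

@0: signature [1B, align 1] → 1
+3 pad (align 4)
@4: blocks [8B, align 4] → 12
@12: inode [7B, align 1] → 19
+1 pad (align 4)
@20: mtime [8B, align 4] → 28
@28: offset [8B, align 4] → 36
@36: size [56B, align 4] → 92
@92: crc [4B, align 4] → 96
@96: attrs [1B, align 1] → 97
+3 tail pad (align 4)
size 100, align 4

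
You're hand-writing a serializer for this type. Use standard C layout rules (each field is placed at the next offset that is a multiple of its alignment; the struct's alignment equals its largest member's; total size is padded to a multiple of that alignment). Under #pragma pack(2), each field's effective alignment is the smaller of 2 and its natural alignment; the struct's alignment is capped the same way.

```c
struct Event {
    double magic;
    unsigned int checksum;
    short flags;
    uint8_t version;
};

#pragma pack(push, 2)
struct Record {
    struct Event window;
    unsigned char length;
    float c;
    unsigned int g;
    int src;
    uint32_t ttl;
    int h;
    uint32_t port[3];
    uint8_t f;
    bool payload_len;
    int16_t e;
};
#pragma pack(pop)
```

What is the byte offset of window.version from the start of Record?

Event: magic at 0 (size 8, align 8) → ends 8; checksum at 8 (size 4, align 4) → ends 12; flags at 12 (size 2, align 2) → ends 14; version at 14 (size 1, align 1) → ends 15; tail pad 1 to reach multiple of 8; total 16 bytes, alignment 8
window at 0 (size 16, align 2) → ends 16
within Event: version at 14
0 + 14 = 14

14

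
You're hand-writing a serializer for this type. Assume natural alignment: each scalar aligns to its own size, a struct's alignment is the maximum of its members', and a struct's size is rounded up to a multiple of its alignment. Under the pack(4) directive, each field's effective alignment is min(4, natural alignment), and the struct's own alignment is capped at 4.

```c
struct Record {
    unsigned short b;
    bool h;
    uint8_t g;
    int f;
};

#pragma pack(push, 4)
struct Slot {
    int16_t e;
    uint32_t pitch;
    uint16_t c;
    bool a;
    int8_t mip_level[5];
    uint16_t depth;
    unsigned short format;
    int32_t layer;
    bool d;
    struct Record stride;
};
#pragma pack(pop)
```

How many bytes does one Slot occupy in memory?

36 bytes

Record: b at 0 (size 2, align 2) → ends 2; h at 2 (size 1, align 1) → ends 3; g at 3 (size 1, align 1) → ends 4; f at 4 (size 4, align 4) → ends 8; total 8 bytes, alignment 4
e at 0 (size 2, align 2) → ends 2
pad 2 to align 4 for pitch
pitch at 4 (size 4, align 4) → ends 8
c at 8 (size 2, align 2) → ends 10
a at 10 (size 1, align 1) → ends 11
mip_level at 11 (size 5, align 1) → ends 16
depth at 16 (size 2, align 2) → ends 18
format at 18 (size 2, align 2) → ends 20
layer at 20 (size 4, align 4) → ends 24
d at 24 (size 1, align 1) → ends 25
pad 3 to align 4 for stride
stride at 28 (size 8, align 4) → ends 36
total 36 bytes, alignment 4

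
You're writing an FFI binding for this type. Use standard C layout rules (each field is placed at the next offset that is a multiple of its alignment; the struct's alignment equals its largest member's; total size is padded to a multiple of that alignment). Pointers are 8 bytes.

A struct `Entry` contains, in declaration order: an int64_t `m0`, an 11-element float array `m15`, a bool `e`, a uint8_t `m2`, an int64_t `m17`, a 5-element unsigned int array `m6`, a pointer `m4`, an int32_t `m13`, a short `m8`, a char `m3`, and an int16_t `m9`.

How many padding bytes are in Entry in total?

13

m0 at 0 (size 8, align 8) → ends 8
m15 at 8 (size 44, align 4) → ends 52
e at 52 (size 1, align 1) → ends 53
m2 at 53 (size 1, align 1) → ends 54
pad 2 to align 8 for m17
m17 at 56 (size 8, align 8) → ends 64
m6 at 64 (size 20, align 4) → ends 84
pad 4 to align 8 for m4
m4 at 88 (size 8, align 8) → ends 96
m13 at 96 (size 4, align 4) → ends 100
m8 at 100 (size 2, align 2) → ends 102
m3 at 102 (size 1, align 1) → ends 103
pad 1 to align 2 for m9
m9 at 104 (size 2, align 2) → ends 106
tail pad 6 to reach multiple of 8
total 112 bytes, alignment 8
data bytes 99, size 112 → padding 13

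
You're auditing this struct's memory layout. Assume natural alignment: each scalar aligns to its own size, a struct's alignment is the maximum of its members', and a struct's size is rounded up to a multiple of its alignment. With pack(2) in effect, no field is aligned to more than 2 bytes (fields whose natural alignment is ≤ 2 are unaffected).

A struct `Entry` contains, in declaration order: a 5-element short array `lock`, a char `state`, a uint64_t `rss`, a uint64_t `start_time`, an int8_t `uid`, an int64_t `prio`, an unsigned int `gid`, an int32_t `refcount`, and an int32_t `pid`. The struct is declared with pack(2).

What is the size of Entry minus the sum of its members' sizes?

lock at 0 (size 10, align 2) → ends 10
state at 10 (size 1, align 1) → ends 11
pad 1 to align 2 for rss
rss at 12 (size 8, align 2) → ends 20
start_time at 20 (size 8, align 2) → ends 28
uid at 28 (size 1, align 1) → ends 29
pad 1 to align 2 for prio
prio at 30 (size 8, align 2) → ends 38
gid at 38 (size 4, align 2) → ends 42
refcount at 42 (size 4, align 2) → ends 46
pid at 46 (size 4, align 2) → ends 50
total 50 bytes, alignment 2
data bytes 48, size 50 → padding 2

2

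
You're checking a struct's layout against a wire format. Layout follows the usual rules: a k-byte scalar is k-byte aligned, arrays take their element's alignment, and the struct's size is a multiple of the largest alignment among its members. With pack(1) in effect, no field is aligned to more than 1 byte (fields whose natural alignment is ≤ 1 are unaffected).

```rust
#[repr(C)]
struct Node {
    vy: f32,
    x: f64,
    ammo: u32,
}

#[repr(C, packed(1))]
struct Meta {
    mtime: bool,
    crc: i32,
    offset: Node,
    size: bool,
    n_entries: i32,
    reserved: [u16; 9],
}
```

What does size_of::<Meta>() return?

Node: vy at 0 (size 4, align 4) → ends 4; pad 4 to align 8 for x; x at 8 (size 8, align 8) → ends 16; ammo at 16 (size 4, align 4) → ends 20; tail pad 4 to reach multiple of 8; total 24 bytes, alignment 8
mtime at 0 (size 1, align 1) → ends 1
crc at 1 (size 4, align 1) → ends 5
offset at 5 (size 24, align 1) → ends 29
size at 29 (size 1, align 1) → ends 30
n_entries at 30 (size 4, align 1) → ends 34
reserved at 34 (size 18, align 1) → ends 52
total 52 bytes, alignment 1

52 bytes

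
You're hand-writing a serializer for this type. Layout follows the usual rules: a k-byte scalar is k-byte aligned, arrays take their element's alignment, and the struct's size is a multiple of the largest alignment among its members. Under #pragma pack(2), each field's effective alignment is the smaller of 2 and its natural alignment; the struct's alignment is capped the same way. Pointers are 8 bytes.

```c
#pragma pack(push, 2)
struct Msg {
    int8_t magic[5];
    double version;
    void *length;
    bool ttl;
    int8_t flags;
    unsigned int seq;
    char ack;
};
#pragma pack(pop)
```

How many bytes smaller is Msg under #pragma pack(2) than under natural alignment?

natural layout:
  @0: magic [5B, align 1] → 5
  +3 pad (align 8)
  @8: version [8B, align 8] → 16
  @16: length [8B, align 8] → 24
  @24: ttl [1B, align 1] → 25
  @25: flags [1B, align 1] → 26
  +2 pad (align 4)
  @28: seq [4B, align 4] → 32
  @32: ack [1B, align 1] → 33
  +7 tail pad (align 8)
  size 40, align 8
packed(2) layout:
  @0: magic [5B, align 1] → 5
  +1 pad (align 2)
  @6: version [8B, align 2] → 14
  @14: length [8B, align 2] → 22
  @22: ttl [1B, align 1] → 23
  @23: flags [1B, align 1] → 24
  @24: seq [4B, align 2] → 28
  @28: ack [1B, align 1] → 29
  +1 tail pad (align 2)
  size 30, align 2
40 − 30 = 10

10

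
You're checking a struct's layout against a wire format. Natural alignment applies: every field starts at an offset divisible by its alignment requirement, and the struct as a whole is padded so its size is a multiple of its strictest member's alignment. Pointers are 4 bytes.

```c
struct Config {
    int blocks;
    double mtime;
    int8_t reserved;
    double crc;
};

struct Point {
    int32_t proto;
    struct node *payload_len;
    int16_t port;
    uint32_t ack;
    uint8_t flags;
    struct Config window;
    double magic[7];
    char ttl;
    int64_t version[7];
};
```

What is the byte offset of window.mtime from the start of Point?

Config: @0: blocks [4B, align 4] → 4; +4 pad (align 8); @8: mtime [8B, align 8] → 16; @16: reserved [1B, align 1] → 17; +7 pad (align 8); @24: crc [8B, align 8] → 32; size 32, align 8
@0: proto [4B, align 4] → 4
@4: payload_len [4B, align 4] → 8
@8: port [2B, align 2] → 10
+2 pad (align 4)
@12: ack [4B, align 4] → 16
@16: flags [1B, align 1] → 17
+7 pad (align 8)
@24: window [32B, align 8] → 56
within Config: mtime at 8
24 + 8 = 32

32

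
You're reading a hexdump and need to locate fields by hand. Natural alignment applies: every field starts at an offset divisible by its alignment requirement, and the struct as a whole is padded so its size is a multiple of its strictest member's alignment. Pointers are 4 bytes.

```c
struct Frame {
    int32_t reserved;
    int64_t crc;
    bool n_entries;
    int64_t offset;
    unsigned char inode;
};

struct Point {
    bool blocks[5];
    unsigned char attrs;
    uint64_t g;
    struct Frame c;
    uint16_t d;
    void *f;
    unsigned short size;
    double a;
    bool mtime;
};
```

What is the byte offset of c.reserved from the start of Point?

Frame: @0: reserved [4B, align 4] → 4; +4 pad (align 8); @8: crc [8B, align 8] → 16; @16: n_entries [1B, align 1] → 17; +7 pad (align 8); @24: offset [8B, align 8] → 32; @32: inode [1B, align 1] → 33; +7 tail pad (align 8); size 40, align 8
@0: blocks [5B, align 1] → 5
@5: attrs [1B, align 1] → 6
+2 pad (align 8)
@8: g [8B, align 8] → 16
@16: c [40B, align 8] → 56
within Frame: reserved at 0
16 + 0 = 16

16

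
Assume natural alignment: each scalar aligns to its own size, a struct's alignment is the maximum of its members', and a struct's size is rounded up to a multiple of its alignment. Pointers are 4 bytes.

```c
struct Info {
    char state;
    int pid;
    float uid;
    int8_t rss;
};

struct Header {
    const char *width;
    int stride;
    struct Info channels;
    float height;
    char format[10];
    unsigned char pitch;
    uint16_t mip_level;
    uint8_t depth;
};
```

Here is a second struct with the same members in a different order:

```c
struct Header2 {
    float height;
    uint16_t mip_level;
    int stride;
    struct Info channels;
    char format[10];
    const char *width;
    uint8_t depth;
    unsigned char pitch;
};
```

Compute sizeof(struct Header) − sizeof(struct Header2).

-4

Info: @0: state [1B, align 1] → 1; +3 pad (align 4); @4: pid [4B, align 4] → 8; @8: uid [4B, align 4] → 12; @12: rss [1B, align 1] → 13; +3 tail pad (align 4); size 16, align 4
@0: width [4B, align 4] → 4
@4: stride [4B, align 4] → 8
@8: channels [16B, align 4] → 24
@24: height [4B, align 4] → 28
@28: format [10B, align 1] → 38
@38: pitch [1B, align 1] → 39
+1 pad (align 2)
@40: mip_level [2B, align 2] → 42
@42: depth [1B, align 1] → 43
+1 tail pad (align 4)
size 44, align 4
— Header2 —
@0: height [4B, align 4] → 4
@4: mip_level [2B, align 2] → 6
+2 pad (align 4)
@8: stride [4B, align 4] → 12
@12: channels [16B, align 4] → 28
@28: format [10B, align 1] → 38
+2 pad (align 4)
@40: width [4B, align 4] → 44
@44: depth [1B, align 1] → 45
@45: pitch [1B, align 1] → 46
+2 tail pad (align 4)
size 48, align 4
44 − 48 = -4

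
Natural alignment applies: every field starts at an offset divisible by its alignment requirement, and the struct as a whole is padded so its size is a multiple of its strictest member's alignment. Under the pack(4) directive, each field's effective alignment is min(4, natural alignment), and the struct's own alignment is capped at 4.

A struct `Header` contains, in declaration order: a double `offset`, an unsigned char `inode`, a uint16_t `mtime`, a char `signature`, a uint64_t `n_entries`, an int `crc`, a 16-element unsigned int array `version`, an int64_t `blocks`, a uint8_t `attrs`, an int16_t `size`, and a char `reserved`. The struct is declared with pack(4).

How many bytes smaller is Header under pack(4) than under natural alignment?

natural layout:
  0..8  offset  (8B, 8-aligned)
  8..9  inode  (1B, 1-aligned)
  9..10  -- padding (1B)
  10..12  mtime  (2B, 2-aligned)
  12..13  signature  (1B, 1-aligned)
  13..16  -- padding (3B)
  16..24  n_entries  (8B, 8-aligned)
  24..28  crc  (4B, 4-aligned)
  28..92  version  (64B, 4-aligned)
  92..96  -- padding (4B)
  96..104  blocks  (8B, 8-aligned)
  104..105  attrs  (1B, 1-aligned)
  105..106  -- padding (1B)
  106..108  size  (2B, 2-aligned)
  108..109  reserved  (1B, 1-aligned)
  109..112  -- tail padding (3B)
  sizeof = 112, alignof = 8
packed(4) layout:
  0..8  offset  (8B, 4-aligned)
  8..9  inode  (1B, 1-aligned)
  9..10  -- padding (1B)
  10..12  mtime  (2B, 2-aligned)
  12..13  signature  (1B, 1-aligned)
  13..16  -- padding (3B)
  16..24  n_entries  (8B, 4-aligned)
  24..28  crc  (4B, 4-aligned)
  28..92  version  (64B, 4-aligned)
  92..100  blocks  (8B, 4-aligned)
  100..101  attrs  (1B, 1-aligned)
  101..102  -- padding (1B)
  102..104  size  (2B, 2-aligned)
  104..105  reserved  (1B, 1-aligned)
  105..108  -- tail padding (3B)
  sizeof = 108, alignof = 4
112 − 108 = 4

4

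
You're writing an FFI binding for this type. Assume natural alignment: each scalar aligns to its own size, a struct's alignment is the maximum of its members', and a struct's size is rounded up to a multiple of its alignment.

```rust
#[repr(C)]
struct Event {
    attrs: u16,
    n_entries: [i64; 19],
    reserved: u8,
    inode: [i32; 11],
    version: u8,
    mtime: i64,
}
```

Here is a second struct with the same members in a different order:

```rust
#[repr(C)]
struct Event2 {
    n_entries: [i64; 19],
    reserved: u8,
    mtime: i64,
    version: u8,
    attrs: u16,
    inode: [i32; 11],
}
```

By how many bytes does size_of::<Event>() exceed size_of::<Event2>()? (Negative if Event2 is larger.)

8

attrs at 0 (size 2, align 2) → ends 2
pad 6 to align 8 for n_entries
n_entries at 8 (size 152, align 8) → ends 160
reserved at 160 (size 1, align 1) → ends 161
pad 3 to align 4 for inode
inode at 164 (size 44, align 4) → ends 208
version at 208 (size 1, align 1) → ends 209
pad 7 to align 8 for mtime
mtime at 216 (size 8, align 8) → ends 224
total 224 bytes, alignment 8
— Event2 —
n_entries at 0 (size 152, align 8) → ends 152
reserved at 152 (size 1, align 1) → ends 153
pad 7 to align 8 for mtime
mtime at 160 (size 8, align 8) → ends 168
version at 168 (size 1, align 1) → ends 169
pad 1 to align 2 for attrs
attrs at 170 (size 2, align 2) → ends 172
inode at 172 (size 44, align 4) → ends 216
total 216 bytes, alignment 8
224 − 216 = 8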